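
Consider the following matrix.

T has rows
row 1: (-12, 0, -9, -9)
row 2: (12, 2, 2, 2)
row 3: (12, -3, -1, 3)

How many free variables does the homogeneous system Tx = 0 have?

Row reduce to echelon form.
R2 ← R2 + R1: [0, 2, -7, -7]
R3 ← R3 + R1: [0, -3, -10, -6]
R3 ← R3 + (3/2)·R2: [0, 0, -41/2, -33/2]
3 nonzero rows, so rank(T) = 3.
T has 4 columns; by rank–nullity, nullity = 4 − 3 = 1.

1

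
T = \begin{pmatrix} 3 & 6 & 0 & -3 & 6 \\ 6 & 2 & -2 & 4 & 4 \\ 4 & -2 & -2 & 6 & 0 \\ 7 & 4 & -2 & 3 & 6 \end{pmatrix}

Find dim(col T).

Row reduce to echelon form.
R2 ← R2 − (2)·R1: [0, -10, -2, 10, -8]
R3 ← R3 − (4/3)·R1: [0, -10, -2, 10, -8]
R4 ← R4 − (7/3)·R1: [0, -10, -2, 10, -8]
R3 ← R3 − R2: [0, 0, 0, 0, 0]
R4 ← R4 − R2: [0, 0, 0, 0, 0]
Echelon form has 2 nonzero rows, so rank(T) = 2.
The column space has dimension equal to the rank: 2.

2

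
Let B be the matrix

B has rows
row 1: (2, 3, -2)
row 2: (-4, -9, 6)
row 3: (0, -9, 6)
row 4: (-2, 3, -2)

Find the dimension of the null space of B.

1

Row reduce to echelon form.
R2 ← R2 + (2)·R1: [0, -3, 2]
R4 ← R4 + R1: [0, 6, -4]
R3 ← R3 − (3)·R2: [0, 0, 0]
R4 ← R4 + (2)·R2: [0, 0, 0]
2 nonzero rows, so rank(B) = 2.
B has 3 columns; by rank–nullity, nullity = 3 − 2 = 1.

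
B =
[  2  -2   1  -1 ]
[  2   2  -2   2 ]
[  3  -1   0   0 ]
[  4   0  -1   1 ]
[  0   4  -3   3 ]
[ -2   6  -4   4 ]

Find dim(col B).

Row reduce to echelon form.
R2 ← R2 − R1: [0, 4, -3, 3]
R3 ← R3 − (3/2)·R1: [0, 2, -3/2, 3/2]
R4 ← R4 − (2)·R1: [0, 4, -3, 3]
R6 ← R6 + R1: [0, 4, -3, 3]
R3 ← R3 − (1/2)·R2: [0, 0, 0, 0]
R4 ← R4 − R2: [0, 0, 0, 0]
R5 ← R5 − R2: [0, 0, 0, 0]
R6 ← R6 − R2: [0, 0, 0, 0]
Echelon form has 2 nonzero rows, so rank(B) = 2.
The column space has dimension equal to the rank: 2.

2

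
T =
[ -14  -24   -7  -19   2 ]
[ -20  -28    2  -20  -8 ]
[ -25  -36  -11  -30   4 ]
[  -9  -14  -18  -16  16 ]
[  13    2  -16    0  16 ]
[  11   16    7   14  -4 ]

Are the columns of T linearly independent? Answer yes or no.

Row reduce T to echelon form.
R2 ← R2 − (10/7)·R1: [0, 44/7, 12, 50/7, -76/7]
R3 ← R3 − (25/14)·R1: [0, 48/7, 3/2, 55/14, 3/7]
R4 ← R4 − (9/14)·R1: [0, 10/7, -27/2, -53/14, 103/7]
R5 ← R5 + (13/14)·R1: [0, -142/7, -45/2, -247/14, 125/7]
R6 ← R6 + (11/14)·R1: [0, -20/7, 3/2, -13/14, -17/7]
R3 ← R3 − (12/11)·R2: [0, 0, -255/22, -85/22, 135/11]
R4 ← R4 − (5/22)·R2: [0, 0, -357/22, -119/22, 189/11]
R5 ← R5 + (71/22)·R2: [0, 0, 357/22, 119/22, -189/11]
R6 ← R6 + (5/11)·R2: [0, 0, 153/22, 51/22, -81/11]
R4 ← R4 − (7/5)·R3: [0, 0, 0, 0, 0]
R5 ← R5 + (7/5)·R3: [0, 0, 0, 0, 0]
R6 ← R6 + (3/5)·R3: [0, 0, 0, 0, 0]
3 pivots among 5 columns.
Only 3 < 5 pivot columns, so the columns are linearly dependent.

no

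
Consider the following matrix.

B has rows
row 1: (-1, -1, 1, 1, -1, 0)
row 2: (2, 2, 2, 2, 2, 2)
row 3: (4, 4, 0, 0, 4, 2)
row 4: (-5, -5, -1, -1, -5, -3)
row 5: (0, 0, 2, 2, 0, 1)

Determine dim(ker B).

Row reduce to echelon form.
R2 ← R2 + (2)·R1: [0, 0, 4, 4, 0, 2]
R3 ← R3 + (4)·R1: [0, 0, 4, 4, 0, 2]
R4 ← R4 − (5)·R1: [0, 0, -6, -6, 0, -3]
R3 ← R3 − R2: [0, 0, 0, 0, 0, 0]
R4 ← R4 + (3/2)·R2: [0, 0, 0, 0, 0, 0]
R5 ← R5 − (1/2)·R2: [0, 0, 0, 0, 0, 0]
2 nonzero rows, so rank(B) = 2.
B has 6 columns; by rank–nullity, nullity = 6 − 2 = 4.

4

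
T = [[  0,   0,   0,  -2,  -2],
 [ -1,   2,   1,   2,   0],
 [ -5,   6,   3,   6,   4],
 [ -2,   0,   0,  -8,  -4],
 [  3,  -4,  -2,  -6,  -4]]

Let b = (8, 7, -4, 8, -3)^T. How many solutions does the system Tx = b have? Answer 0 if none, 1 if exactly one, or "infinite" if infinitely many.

Row reduce the augmented matrix [T | b].
Swap R1 ↔ R2
R3 ← R3 − (5)·R1: [0, -4, -2, -4, 4, -39]
R4 ← R4 − (2)·R1: [0, -4, -2, -12, -4, -6]
R5 ← R5 + (3)·R1: [0, 2, 1, 0, -4, 18]
Swap R2 ↔ R3
R4 ← R4 − R2: [0, 0, 0, -8, -8, 33]
R5 ← R5 + (1/2)·R2: [0, 0, 0, -2, -2, -3/2]
R4 ← R4 − (4)·R3: [0, 0, 0, 0, 0, 1]
R5 ← R5 − R3: [0, 0, 0, 0, 0, -19/2]
R5 ← R5 + (19/2)·R4: [0, 0, 0, 0, 0, 0]
The echelon form has 4 nonzero rows; the last pivot sits in the augmented column, so rank(T) = 3 but rank([T|b]) = 4.
Since the ranks differ, the system is inconsistent.
It has no solutions.

0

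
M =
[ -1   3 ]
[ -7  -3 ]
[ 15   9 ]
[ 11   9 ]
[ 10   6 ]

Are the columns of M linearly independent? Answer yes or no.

yes

Row reduce M to echelon form.
R2 ← R2 − (7)·R1: [0, -24]
R3 ← R3 + (15)·R1: [0, 54]
R4 ← R4 + (11)·R1: [0, 42]
R5 ← R5 + (10)·R1: [0, 36]
R3 ← R3 + (9/4)·R2: [0, 0]
R4 ← R4 + (7/4)·R2: [0, 0]
R5 ← R5 + (3/2)·R2: [0, 0]
2 pivots among 2 columns.
Every column is a pivot column, so the columns are linearly independent.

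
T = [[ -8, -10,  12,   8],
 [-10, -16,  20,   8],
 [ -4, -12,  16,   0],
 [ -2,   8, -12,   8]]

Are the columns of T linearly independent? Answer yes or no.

Row reduce T to echelon form.
R2 ← R2 − (5/4)·R1: [0, -7/2, 5, -2]
R3 ← R3 − (1/2)·R1: [0, -7, 10, -4]
R4 ← R4 − (1/4)·R1: [0, 21/2, -15, 6]
R3 ← R3 − (2)·R2: [0, 0, 0, 0]
R4 ← R4 + (3)·R2: [0, 0, 0, 0]
2 pivots among 4 columns.
Only 2 < 4 pivot columns, so the columns are linearly dependent.

no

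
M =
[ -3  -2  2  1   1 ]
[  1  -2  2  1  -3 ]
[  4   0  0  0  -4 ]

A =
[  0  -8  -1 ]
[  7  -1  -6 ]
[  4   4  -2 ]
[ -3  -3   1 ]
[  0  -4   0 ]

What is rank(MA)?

2

First compute MA:
[[ -9,  27,  12],
 [ -9,  11,   8],
 [  0, -16,  -4]]
Now row reduce the product.
R2 ← R2 − R1: [0, -16, -4]
R3 ← R3 − R2: [0, 0, 0]
2 nonzero rows, so rank(MA) = 2.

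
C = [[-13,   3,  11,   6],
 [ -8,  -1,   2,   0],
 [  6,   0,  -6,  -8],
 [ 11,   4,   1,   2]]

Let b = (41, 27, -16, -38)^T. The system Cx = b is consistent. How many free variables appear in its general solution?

Row reduce the augmented matrix [C | b].
R2 ← R2 − (8/13)·R1: [0, -37/13, -62/13, -48/13, 23/13]
R3 ← R3 + (6/13)·R1: [0, 18/13, -12/13, -68/13, 38/13]
R4 ← R4 + (11/13)·R1: [0, 85/13, 134/13, 92/13, -43/13]
R3 ← R3 + (18/37)·R2: [0, 0, -120/37, -260/37, 140/37]
R4 ← R4 + (85/37)·R2: [0, 0, -24/37, -52/37, 28/37]
R4 ← R4 − (1/5)·R3: [0, 0, 0, 0, 0]
The echelon form has 3 nonzero rows, and every pivot lies in the first 4 columns, so rank(C) = rank([C|b]) = 3.
The system is consistent.
Free variables = (unknowns) − (rank) = 4 − 3 = 1.

1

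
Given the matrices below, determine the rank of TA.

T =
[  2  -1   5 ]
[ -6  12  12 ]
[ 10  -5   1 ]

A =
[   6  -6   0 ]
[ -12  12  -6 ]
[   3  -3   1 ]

First compute TA:
[[ 39, -39,  11],
 [-144, 144, -60],
 [123, -123,  31]]
Now row reduce the product.
R2 ← R2 + (48/13)·R1: [0, 0, -252/13]
R3 ← R3 − (41/13)·R1: [0, 0, -48/13]
R3 ← R3 − (4/21)·R2: [0, 0, 0]
2 nonzero rows, so rank(TA) = 2.

2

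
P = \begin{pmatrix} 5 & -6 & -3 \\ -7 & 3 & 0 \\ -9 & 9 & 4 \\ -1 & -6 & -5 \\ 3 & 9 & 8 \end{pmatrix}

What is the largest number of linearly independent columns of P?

Row reduce to echelon form.
R2 ← R2 + (7/5)·R1: [0, -27/5, -21/5]
R3 ← R3 + (9/5)·R1: [0, -9/5, -7/5]
R4 ← R4 + (1/5)·R1: [0, -36/5, -28/5]
R5 ← R5 − (3/5)·R1: [0, 63/5, 49/5]
R3 ← R3 − (1/3)·R2: [0, 0, 0]
R4 ← R4 − (4/3)·R2: [0, 0, 0]
R5 ← R5 + (7/3)·R2: [0, 0, 0]
Echelon form has 2 nonzero rows, so rank(P) = 2.
The rank gives the maximum number of linearly independent columns: 2.

2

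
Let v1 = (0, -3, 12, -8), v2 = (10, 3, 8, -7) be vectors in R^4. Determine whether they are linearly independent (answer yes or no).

Form the matrix with these vectors as rows and row reduce.
Swap R1 ↔ R2
2 nonzero rows, so the 2 vectors span a space of dimension 2.
Since 2 = 2, the vectors are linearly independent.

yes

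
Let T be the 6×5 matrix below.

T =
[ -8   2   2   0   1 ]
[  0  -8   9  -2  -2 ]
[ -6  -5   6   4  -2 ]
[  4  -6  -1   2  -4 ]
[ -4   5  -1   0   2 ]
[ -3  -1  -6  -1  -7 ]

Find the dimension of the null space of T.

Row reduce to echelon form.
R3 ← R3 − (3/4)·R1: [0, -13/2, 9/2, 4, -11/4]
R4 ← R4 + (1/2)·R1: [0, -5, 0, 2, -7/2]
R5 ← R5 − (1/2)·R1: [0, 4, -2, 0, 3/2]
R6 ← R6 − (3/8)·R1: [0, -7/4, -27/4, -1, -59/8]
R3 ← R3 − (13/16)·R2: [0, 0, -45/16, 45/8, -9/8]
R4 ← R4 − (5/8)·R2: [0, 0, -45/8, 13/4, -9/4]
R5 ← R5 + (1/2)·R2: [0, 0, 5/2, -1, 1/2]
R6 ← R6 − (7/32)·R2: [0, 0, -279/32, -9/16, -111/16]
R4 ← R4 − (2)·R3: [0, 0, 0, -8, 0]
R5 ← R5 + (8/9)·R3: [0, 0, 0, 4, -1/2]
R6 ← R6 − (31/10)·R3: [0, 0, 0, -18, -69/20]
R5 ← R5 + (1/2)·R4: [0, 0, 0, 0, -1/2]
R6 ← R6 − (9/4)·R4: [0, 0, 0, 0, -69/20]
R6 ← R6 − (69/10)·R5: [0, 0, 0, 0, 0]
5 nonzero rows, so rank(T) = 5.
T has 5 columns; by rank–nullity, nullity = 5 − 5 = 0.

0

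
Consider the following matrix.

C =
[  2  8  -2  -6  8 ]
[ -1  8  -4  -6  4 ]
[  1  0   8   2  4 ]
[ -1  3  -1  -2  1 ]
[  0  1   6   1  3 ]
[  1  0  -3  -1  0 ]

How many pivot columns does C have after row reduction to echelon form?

Row reduce to echelon form.
R2 ← R2 + (1/2)·R1: [0, 12, -5, -9, 8]
R3 ← R3 − (1/2)·R1: [0, -4, 9, 5, 0]
R4 ← R4 + (1/2)·R1: [0, 7, -2, -5, 5]
R6 ← R6 − (1/2)·R1: [0, -4, -2, 2, -4]
R3 ← R3 + (1/3)·R2: [0, 0, 22/3, 2, 8/3]
R4 ← R4 − (7/12)·R2: [0, 0, 11/12, 1/4, 1/3]
R5 ← R5 − (1/12)·R2: [0, 0, 77/12, 7/4, 7/3]
R6 ← R6 + (1/3)·R2: [0, 0, -11/3, -1, -4/3]
R4 ← R4 − (1/8)·R3: [0, 0, 0, 0, 0]
R5 ← R5 − (7/8)·R3: [0, 0, 0, 0, 0]
R6 ← R6 + (1/2)·R3: [0, 0, 0, 0, 0]
Echelon form has 3 nonzero rows, so rank(C) = 3.
Each nonzero row contributes one pivot column: 3 pivot columns.

3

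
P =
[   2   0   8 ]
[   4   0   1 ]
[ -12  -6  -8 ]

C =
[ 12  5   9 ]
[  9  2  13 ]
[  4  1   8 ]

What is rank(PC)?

3

First compute PC:
[[ 56,  18,  82],
 [ 52,  21,  44],
 [-230, -80, -250]]
Now row reduce the product.
R2 ← R2 − (13/14)·R1: [0, 30/7, -225/7]
R3 ← R3 + (115/28)·R1: [0, -85/14, 1215/14]
R3 ← R3 + (17/12)·R2: [0, 0, 165/4]
3 nonzero rows, so rank(PC) = 3.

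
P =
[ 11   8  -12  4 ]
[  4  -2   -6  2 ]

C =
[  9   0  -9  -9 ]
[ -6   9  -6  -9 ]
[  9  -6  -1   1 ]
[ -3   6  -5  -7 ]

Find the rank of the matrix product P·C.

First compute PC:
[[-69, 168, -155, -211],
 [-12,  30, -28, -38]]
Now row reduce the product.
R2 ← R2 − (4/23)·R1: [0, 18/23, -24/23, -30/23]
2 nonzero rows, so rank(PC) = 2.

2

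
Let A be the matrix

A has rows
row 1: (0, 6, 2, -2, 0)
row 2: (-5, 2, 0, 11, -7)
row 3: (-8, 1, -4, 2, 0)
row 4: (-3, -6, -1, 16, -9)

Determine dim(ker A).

Row reduce to echelon form.
Swap R1 ↔ R2
R3 ← R3 − (8/5)·R1: [0, -11/5, -4, -78/5, 56/5]
R4 ← R4 − (3/5)·R1: [0, -36/5, -1, 47/5, -24/5]
R3 ← R3 + (11/30)·R2: [0, 0, -49/15, -49/3, 56/5]
R4 ← R4 + (6/5)·R2: [0, 0, 7/5, 7, -24/5]
R4 ← R4 + (3/7)·R3: [0, 0, 0, 0, 0]
3 nonzero rows, so rank(A) = 3.
A has 5 columns; by rank–nullity, nullity = 5 − 3 = 2.

2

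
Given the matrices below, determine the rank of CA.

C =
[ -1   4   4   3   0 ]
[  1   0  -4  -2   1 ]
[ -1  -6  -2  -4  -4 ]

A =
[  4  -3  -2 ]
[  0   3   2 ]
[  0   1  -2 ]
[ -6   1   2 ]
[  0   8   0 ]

3

First compute CA:
[[-22,  22,   8],
 [ 16,  -1,   2],
 [ 20, -53, -14]]
Now row reduce the product.
R2 ← R2 + (8/11)·R1: [0, 15, 86/11]
R3 ← R3 + (10/11)·R1: [0, -33, -74/11]
R3 ← R3 + (11/5)·R2: [0, 0, 576/55]
3 nonzero rows, so rank(CA) = 3.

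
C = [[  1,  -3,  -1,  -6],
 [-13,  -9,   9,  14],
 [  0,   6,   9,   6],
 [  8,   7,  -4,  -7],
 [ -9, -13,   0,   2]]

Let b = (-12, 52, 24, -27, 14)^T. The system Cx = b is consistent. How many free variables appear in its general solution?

Row reduce the augmented matrix [C | b].
R2 ← R2 + (13)·R1: [0, -48, -4, -64, -104]
R4 ← R4 − (8)·R1: [0, 31, 4, 41, 69]
R5 ← R5 + (9)·R1: [0, -40, -9, -52, -94]
R3 ← R3 + (1/8)·R2: [0, 0, 17/2, -2, 11]
R4 ← R4 + (31/48)·R2: [0, 0, 17/12, -1/3, 11/6]
R5 ← R5 − (5/6)·R2: [0, 0, -17/3, 4/3, -22/3]
R4 ← R4 − (1/6)·R3: [0, 0, 0, 0, 0]
R5 ← R5 + (2/3)·R3: [0, 0, 0, 0, 0]
The echelon form has 3 nonzero rows, and every pivot lies in the first 4 columns, so rank(C) = rank([C|b]) = 3.
The system is consistent.
Free variables = (unknowns) − (rank) = 4 − 3 = 1.

1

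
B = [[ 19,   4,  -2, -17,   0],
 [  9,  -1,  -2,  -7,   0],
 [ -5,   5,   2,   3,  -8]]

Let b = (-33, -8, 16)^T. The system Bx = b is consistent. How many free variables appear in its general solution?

Row reduce the augmented matrix [B | b].
R2 ← R2 − (9/19)·R1: [0, -55/19, -20/19, 20/19, 0, 145/19]
R3 ← R3 + (5/19)·R1: [0, 115/19, 28/19, -28/19, -8, 139/19]
R3 ← R3 + (23/11)·R2: [0, 0, -8/11, 8/11, -8, 256/11]
The echelon form has 3 nonzero rows, and every pivot lies in the first 5 columns, so rank(B) = rank([B|b]) = 3.
The system is consistent.
Free variables = (unknowns) − (rank) = 5 − 3 = 2.

2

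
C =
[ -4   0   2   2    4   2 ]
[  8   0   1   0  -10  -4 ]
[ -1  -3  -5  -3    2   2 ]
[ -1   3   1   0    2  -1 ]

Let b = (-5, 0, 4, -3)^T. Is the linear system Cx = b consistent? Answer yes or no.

no

Row reduce the augmented matrix [C | b].
R2 ← R2 + (2)·R1: [0, 0, 5, 4, -2, 0, -10]
R3 ← R3 − (1/4)·R1: [0, -3, -11/2, -7/2, 1, 3/2, 21/4]
R4 ← R4 − (1/4)·R1: [0, 3, 1/2, -1/2, 1, -3/2, -7/4]
Swap R2 ↔ R3
R4 ← R4 + R2: [0, 0, -5, -4, 2, 0, 7/2]
R4 ← R4 + R3: [0, 0, 0, 0, 0, 0, -13/2]
The echelon form has 4 nonzero rows; the last pivot sits in the augmented column, so rank(C) = 3 but rank([C|b]) = 4.
Since the ranks differ, the system is inconsistent.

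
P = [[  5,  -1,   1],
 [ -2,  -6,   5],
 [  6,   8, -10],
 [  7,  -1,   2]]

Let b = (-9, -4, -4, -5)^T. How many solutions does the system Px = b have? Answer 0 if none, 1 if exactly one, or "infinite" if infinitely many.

Row reduce the augmented matrix [P | b].
R2 ← R2 + (2/5)·R1: [0, -32/5, 27/5, -38/5]
R3 ← R3 − (6/5)·R1: [0, 46/5, -56/5, 34/5]
R4 ← R4 − (7/5)·R1: [0, 2/5, 3/5, 38/5]
R3 ← R3 + (23/16)·R2: [0, 0, -55/16, -33/8]
R4 ← R4 + (1/16)·R2: [0, 0, 15/16, 57/8]
R4 ← R4 + (3/11)·R3: [0, 0, 0, 6]
The echelon form has 4 nonzero rows; the last pivot sits in the augmented column, so rank(P) = 3 but rank([P|b]) = 4.
Since the ranks differ, the system is inconsistent.
It has no solutions.

0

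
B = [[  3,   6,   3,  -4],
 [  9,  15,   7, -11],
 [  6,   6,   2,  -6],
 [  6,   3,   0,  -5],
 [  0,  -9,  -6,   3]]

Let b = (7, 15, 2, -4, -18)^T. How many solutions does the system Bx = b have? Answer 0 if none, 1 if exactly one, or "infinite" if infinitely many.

Row reduce the augmented matrix [B | b].
R2 ← R2 − (3)·R1: [0, -3, -2, 1, -6]
R3 ← R3 − (2)·R1: [0, -6, -4, 2, -12]
R4 ← R4 − (2)·R1: [0, -9, -6, 3, -18]
R3 ← R3 − (2)·R2: [0, 0, 0, 0, 0]
R4 ← R4 − (3)·R2: [0, 0, 0, 0, 0]
R5 ← R5 − (3)·R2: [0, 0, 0, 0, 0]
The echelon form has 2 nonzero rows, and every pivot lies in the first 4 columns, so rank(B) = rank([B|b]) = 2.
The system is consistent.
rank = 2 < 4 unknowns, so there are infinitely many solutions.

infinite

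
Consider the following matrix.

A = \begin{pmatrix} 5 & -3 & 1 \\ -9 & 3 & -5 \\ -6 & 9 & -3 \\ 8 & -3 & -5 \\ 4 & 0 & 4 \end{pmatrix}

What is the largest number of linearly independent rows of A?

Row reduce to echelon form.
R2 ← R2 + (9/5)·R1: [0, -12/5, -16/5]
R3 ← R3 + (6/5)·R1: [0, 27/5, -9/5]
R4 ← R4 − (8/5)·R1: [0, 9/5, -33/5]
R5 ← R5 − (4/5)·R1: [0, 12/5, 16/5]
R3 ← R3 + (9/4)·R2: [0, 0, -9]
R4 ← R4 + (3/4)·R2: [0, 0, -9]
R5 ← R5 + R2: [0, 0, 0]
R4 ← R4 − R3: [0, 0, 0]
Echelon form has 3 nonzero rows, so rank(A) = 3.
The rank gives the maximum number of linearly independent rows: 3.

3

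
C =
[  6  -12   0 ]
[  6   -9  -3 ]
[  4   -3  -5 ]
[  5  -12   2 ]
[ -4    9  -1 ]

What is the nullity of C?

Row reduce to echelon form.
R2 ← R2 − R1: [0, 3, -3]
R3 ← R3 − (2/3)·R1: [0, 5, -5]
R4 ← R4 − (5/6)·R1: [0, -2, 2]
R5 ← R5 + (2/3)·R1: [0, 1, -1]
R3 ← R3 − (5/3)·R2: [0, 0, 0]
R4 ← R4 + (2/3)·R2: [0, 0, 0]
R5 ← R5 − (1/3)·R2: [0, 0, 0]
2 nonzero rows, so rank(C) = 2.
C has 3 columns; by rank–nullity, nullity = 3 − 2 = 1.

1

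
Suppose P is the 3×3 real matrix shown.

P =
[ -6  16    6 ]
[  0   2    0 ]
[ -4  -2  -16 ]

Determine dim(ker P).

0

Row reduce to echelon form.
R3 ← R3 − (2/3)·R1: [0, -38/3, -20]
R3 ← R3 + (19/3)·R2: [0, 0, -20]
3 nonzero rows, so rank(P) = 3.
P has 3 columns; by rank–nullity, nullity = 3 − 3 = 0.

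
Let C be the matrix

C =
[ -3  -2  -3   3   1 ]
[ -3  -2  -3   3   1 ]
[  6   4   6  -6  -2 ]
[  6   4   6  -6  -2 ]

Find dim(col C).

Row reduce to echelon form.
R2 ← R2 − R1: [0, 0, 0, 0, 0]
R3 ← R3 + (2)·R1: [0, 0, 0, 0, 0]
R4 ← R4 + (2)·R1: [0, 0, 0, 0, 0]
Echelon form has 1 nonzero row, so rank(C) = 1.
The column space has dimension equal to the rank: 1.

1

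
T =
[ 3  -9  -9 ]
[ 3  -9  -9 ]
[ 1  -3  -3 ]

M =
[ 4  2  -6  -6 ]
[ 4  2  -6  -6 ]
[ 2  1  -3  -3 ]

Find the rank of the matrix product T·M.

First compute TM:
[[-42, -21,  63,  63],
 [-42, -21,  63,  63],
 [-14,  -7,  21,  21]]
Now row reduce the product.
R2 ← R2 − R1: [0, 0, 0, 0]
R3 ← R3 − (1/3)·R1: [0, 0, 0, 0]
1 nonzero row, so rank(TM) = 1.

1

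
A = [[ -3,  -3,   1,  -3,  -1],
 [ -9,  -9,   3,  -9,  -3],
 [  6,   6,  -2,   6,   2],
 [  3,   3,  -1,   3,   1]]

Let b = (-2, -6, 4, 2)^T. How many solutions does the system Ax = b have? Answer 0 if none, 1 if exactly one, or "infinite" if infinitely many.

infinite

Row reduce the augmented matrix [A | b].
R2 ← R2 − (3)·R1: [0, 0, 0, 0, 0, 0]
R3 ← R3 + (2)·R1: [0, 0, 0, 0, 0, 0]
R4 ← R4 + R1: [0, 0, 0, 0, 0, 0]
The echelon form has 1 nonzero rows, and every pivot lies in the first 5 columns, so rank(A) = rank([A|b]) = 1.
The system is consistent.
rank = 1 < 5 unknowns, so there are infinitely many solutions.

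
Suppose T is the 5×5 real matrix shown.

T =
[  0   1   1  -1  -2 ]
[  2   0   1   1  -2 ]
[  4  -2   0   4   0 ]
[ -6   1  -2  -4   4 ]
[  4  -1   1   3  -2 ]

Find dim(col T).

Row reduce to echelon form.
Swap R1 ↔ R2
R3 ← R3 − (2)·R1: [0, -2, -2, 2, 4]
R4 ← R4 + (3)·R1: [0, 1, 1, -1, -2]
R5 ← R5 − (2)·R1: [0, -1, -1, 1, 2]
R3 ← R3 + (2)·R2: [0, 0, 0, 0, 0]
R4 ← R4 − R2: [0, 0, 0, 0, 0]
R5 ← R5 + R2: [0, 0, 0, 0, 0]
Echelon form has 2 nonzero rows, so rank(T) = 2.
The column space has dimension equal to the rank: 2.

2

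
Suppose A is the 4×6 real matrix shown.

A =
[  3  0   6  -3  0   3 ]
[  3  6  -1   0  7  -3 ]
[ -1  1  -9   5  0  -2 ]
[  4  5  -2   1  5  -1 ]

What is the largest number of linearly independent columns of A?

Row reduce to echelon form.
R2 ← R2 − R1: [0, 6, -7, 3, 7, -6]
R3 ← R3 + (1/3)·R1: [0, 1, -7, 4, 0, -1]
R4 ← R4 − (4/3)·R1: [0, 5, -10, 5, 5, -5]
R3 ← R3 − (1/6)·R2: [0, 0, -35/6, 7/2, -7/6, 0]
R4 ← R4 − (5/6)·R2: [0, 0, -25/6, 5/2, -5/6, 0]
R4 ← R4 − (5/7)·R3: [0, 0, 0, 0, 0, 0]
Echelon form has 3 nonzero rows, so rank(A) = 3.
The rank gives the maximum number of linearly independent columns: 3.

3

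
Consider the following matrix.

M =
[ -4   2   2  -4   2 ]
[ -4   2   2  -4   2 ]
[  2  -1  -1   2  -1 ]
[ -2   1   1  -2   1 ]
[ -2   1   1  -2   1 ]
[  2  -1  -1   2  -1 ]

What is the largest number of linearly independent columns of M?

Row reduce to echelon form.
R2 ← R2 − R1: [0, 0, 0, 0, 0]
R3 ← R3 + (1/2)·R1: [0, 0, 0, 0, 0]
R4 ← R4 − (1/2)·R1: [0, 0, 0, 0, 0]
R5 ← R5 − (1/2)·R1: [0, 0, 0, 0, 0]
R6 ← R6 + (1/2)·R1: [0, 0, 0, 0, 0]
Echelon form has 1 nonzero row, so rank(M) = 1.
The rank gives the maximum number of linearly independent columns: 1.

1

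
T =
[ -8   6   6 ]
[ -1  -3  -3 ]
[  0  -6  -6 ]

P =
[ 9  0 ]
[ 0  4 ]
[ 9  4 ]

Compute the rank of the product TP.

First compute TP:
[[-18,  48],
 [-36, -24],
 [-54, -48]]
Now row reduce the product.
R2 ← R2 − (2)·R1: [0, -120]
R3 ← R3 − (3)·R1: [0, -192]
R3 ← R3 − (8/5)·R2: [0, 0]
2 nonzero rows, so rank(TP) = 2.

2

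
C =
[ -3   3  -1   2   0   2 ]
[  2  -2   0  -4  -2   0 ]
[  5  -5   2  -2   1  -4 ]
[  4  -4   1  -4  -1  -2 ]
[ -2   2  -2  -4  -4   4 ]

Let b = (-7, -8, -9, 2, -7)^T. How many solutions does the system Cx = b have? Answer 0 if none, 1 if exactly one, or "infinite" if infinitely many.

0

Row reduce the augmented matrix [C | b].
R2 ← R2 + (2/3)·R1: [0, 0, -2/3, -8/3, -2, 4/3, -38/3]
R3 ← R3 + (5/3)·R1: [0, 0, 1/3, 4/3, 1, -2/3, -62/3]
R4 ← R4 + (4/3)·R1: [0, 0, -1/3, -4/3, -1, 2/3, -22/3]
R5 ← R5 − (2/3)·R1: [0, 0, -4/3, -16/3, -4, 8/3, -7/3]
R3 ← R3 + (1/2)·R2: [0, 0, 0, 0, 0, 0, -27]
R4 ← R4 − (1/2)·R2: [0, 0, 0, 0, 0, 0, -1]
R5 ← R5 − (2)·R2: [0, 0, 0, 0, 0, 0, 23]
R4 ← R4 − (1/27)·R3: [0, 0, 0, 0, 0, 0, 0]
R5 ← R5 + (23/27)·R3: [0, 0, 0, 0, 0, 0, 0]
The echelon form has 3 nonzero rows; the last pivot sits in the augmented column, so rank(C) = 2 but rank([C|b]) = 3.
Since the ranks differ, the system is inconsistent.
It has no solutions.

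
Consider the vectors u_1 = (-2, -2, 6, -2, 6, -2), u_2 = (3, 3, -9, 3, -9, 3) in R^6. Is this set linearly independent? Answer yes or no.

Form the matrix with these vectors as rows and row reduce.
R2 ← R2 + (3/2)·R1: [0, 0, 0, 0, 0, 0]
1 nonzero row, so the 2 vectors span a space of dimension 1.
Since 1 < 2, the vectors are linearly dependent.

no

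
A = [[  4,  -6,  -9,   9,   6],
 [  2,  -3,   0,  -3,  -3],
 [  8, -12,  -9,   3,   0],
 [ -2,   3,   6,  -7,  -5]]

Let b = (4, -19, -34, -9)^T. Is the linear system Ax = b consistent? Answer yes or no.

yes

Row reduce the augmented matrix [A | b].
R2 ← R2 − (1/2)·R1: [0, 0, 9/2, -15/2, -6, -21]
R3 ← R3 − (2)·R1: [0, 0, 9, -15, -12, -42]
R4 ← R4 + (1/2)·R1: [0, 0, 3/2, -5/2, -2, -7]
R3 ← R3 − (2)·R2: [0, 0, 0, 0, 0, 0]
R4 ← R4 − (1/3)·R2: [0, 0, 0, 0, 0, 0]
The echelon form has 2 nonzero rows, and every pivot lies in the first 5 columns, so rank(A) = rank([A|b]) = 2.
The system is consistent.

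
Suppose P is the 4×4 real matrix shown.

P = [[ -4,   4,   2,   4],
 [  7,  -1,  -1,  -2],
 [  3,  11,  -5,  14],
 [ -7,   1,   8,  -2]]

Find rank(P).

Row reduce to echelon form.
R2 ← R2 + (7/4)·R1: [0, 6, 5/2, 5]
R3 ← R3 + (3/4)·R1: [0, 14, -7/2, 17]
R4 ← R4 − (7/4)·R1: [0, -6, 9/2, -9]
R3 ← R3 − (7/3)·R2: [0, 0, -28/3, 16/3]
R4 ← R4 + R2: [0, 0, 7, -4]
R4 ← R4 + (3/4)·R3: [0, 0, 0, 0]
Echelon form has 3 nonzero rows, so rank(P) = 3.

3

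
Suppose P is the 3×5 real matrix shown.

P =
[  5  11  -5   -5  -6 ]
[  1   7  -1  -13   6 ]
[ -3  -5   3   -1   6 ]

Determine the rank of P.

2

Row reduce to echelon form.
R2 ← R2 − (1/5)·R1: [0, 24/5, 0, -12, 36/5]
R3 ← R3 + (3/5)·R1: [0, 8/5, 0, -4, 12/5]
R3 ← R3 − (1/3)·R2: [0, 0, 0, 0, 0]
Echelon form has 2 nonzero rows, so rank(P) = 2.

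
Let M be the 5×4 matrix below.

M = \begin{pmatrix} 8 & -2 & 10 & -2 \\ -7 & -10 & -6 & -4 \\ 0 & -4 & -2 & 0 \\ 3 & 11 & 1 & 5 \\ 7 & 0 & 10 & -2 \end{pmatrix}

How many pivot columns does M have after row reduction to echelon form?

3

Row reduce to echelon form.
R2 ← R2 + (7/8)·R1: [0, -47/4, 11/4, -23/4]
R4 ← R4 − (3/8)·R1: [0, 47/4, -11/4, 23/4]
R5 ← R5 − (7/8)·R1: [0, 7/4, 5/4, -1/4]
R3 ← R3 − (16/47)·R2: [0, 0, -138/47, 92/47]
R4 ← R4 + R2: [0, 0, 0, 0]
R5 ← R5 + (7/47)·R2: [0, 0, 78/47, -52/47]
R5 ← R5 + (13/23)·R3: [0, 0, 0, 0]
Echelon form has 3 nonzero rows, so rank(M) = 3.
Each nonzero row contributes one pivot column: 3 pivot columns.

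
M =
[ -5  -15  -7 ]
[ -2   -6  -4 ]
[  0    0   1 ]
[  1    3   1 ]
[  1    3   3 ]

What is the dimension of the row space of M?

2

Row reduce to echelon form.
R2 ← R2 − (2/5)·R1: [0, 0, -6/5]
R4 ← R4 + (1/5)·R1: [0, 0, -2/5]
R5 ← R5 + (1/5)·R1: [0, 0, 8/5]
R3 ← R3 + (5/6)·R2: [0, 0, 0]
R4 ← R4 − (1/3)·R2: [0, 0, 0]
R5 ← R5 + (4/3)·R2: [0, 0, 0]
Echelon form has 2 nonzero rows, so rank(M) = 2.
The row space has dimension equal to the rank: 2.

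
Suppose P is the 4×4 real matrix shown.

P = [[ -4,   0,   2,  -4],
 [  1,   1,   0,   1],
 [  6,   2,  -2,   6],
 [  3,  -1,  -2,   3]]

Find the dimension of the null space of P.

2

Row reduce to echelon form.
R2 ← R2 + (1/4)·R1: [0, 1, 1/2, 0]
R3 ← R3 + (3/2)·R1: [0, 2, 1, 0]
R4 ← R4 + (3/4)·R1: [0, -1, -1/2, 0]
R3 ← R3 − (2)·R2: [0, 0, 0, 0]
R4 ← R4 + R2: [0, 0, 0, 0]
2 nonzero rows, so rank(P) = 2.
P has 4 columns; by rank–nullity, nullity = 4 − 2 = 2.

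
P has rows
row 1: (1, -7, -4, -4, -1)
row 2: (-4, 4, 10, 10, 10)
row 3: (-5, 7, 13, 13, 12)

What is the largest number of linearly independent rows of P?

2

Row reduce to echelon form.
R2 ← R2 + (4)·R1: [0, -24, -6, -6, 6]
R3 ← R3 + (5)·R1: [0, -28, -7, -7, 7]
R3 ← R3 − (7/6)·R2: [0, 0, 0, 0, 0]
Echelon form has 2 nonzero rows, so rank(P) = 2.
The rank gives the maximum number of linearly independent rows: 2.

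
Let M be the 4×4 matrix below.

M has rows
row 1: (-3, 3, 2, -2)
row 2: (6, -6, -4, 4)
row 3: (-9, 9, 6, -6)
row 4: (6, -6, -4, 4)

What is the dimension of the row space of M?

Row reduce to echelon form.
R2 ← R2 + (2)·R1: [0, 0, 0, 0]
R3 ← R3 − (3)·R1: [0, 0, 0, 0]
R4 ← R4 + (2)·R1: [0, 0, 0, 0]
Echelon form has 1 nonzero row, so rank(M) = 1.
The row space has dimension equal to the rank: 1.

1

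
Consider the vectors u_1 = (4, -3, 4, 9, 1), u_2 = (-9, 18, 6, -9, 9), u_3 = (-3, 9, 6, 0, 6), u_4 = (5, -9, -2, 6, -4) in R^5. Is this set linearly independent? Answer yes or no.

no

Form the matrix with these vectors as rows and row reduce.
R2 ← R2 + (9/4)·R1: [0, 45/4, 15, 45/4, 45/4]
R3 ← R3 + (3/4)·R1: [0, 27/4, 9, 27/4, 27/4]
R4 ← R4 − (5/4)·R1: [0, -21/4, -7, -21/4, -21/4]
R3 ← R3 − (3/5)·R2: [0, 0, 0, 0, 0]
R4 ← R4 + (7/15)·R2: [0, 0, 0, 0, 0]
2 nonzero rows, so the 4 vectors span a space of dimension 2.
Since 2 < 4, the vectors are linearly dependent.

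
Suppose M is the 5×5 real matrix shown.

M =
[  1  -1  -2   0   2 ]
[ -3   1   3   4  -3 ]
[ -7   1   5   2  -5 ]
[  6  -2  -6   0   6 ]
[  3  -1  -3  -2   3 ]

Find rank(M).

Row reduce to echelon form.
R2 ← R2 + (3)·R1: [0, -2, -3, 4, 3]
R3 ← R3 + (7)·R1: [0, -6, -9, 2, 9]
R4 ← R4 − (6)·R1: [0, 4, 6, 0, -6]
R5 ← R5 − (3)·R1: [0, 2, 3, -2, -3]
R3 ← R3 − (3)·R2: [0, 0, 0, -10, 0]
R4 ← R4 + (2)·R2: [0, 0, 0, 8, 0]
R5 ← R5 + R2: [0, 0, 0, 2, 0]
R4 ← R4 + (4/5)·R3: [0, 0, 0, 0, 0]
R5 ← R5 + (1/5)·R3: [0, 0, 0, 0, 0]
Echelon form has 3 nonzero rows, so rank(M) = 3.

3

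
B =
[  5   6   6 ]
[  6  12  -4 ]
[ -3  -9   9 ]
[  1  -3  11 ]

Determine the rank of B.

2

Row reduce to echelon form.
R2 ← R2 − (6/5)·R1: [0, 24/5, -56/5]
R3 ← R3 + (3/5)·R1: [0, -27/5, 63/5]
R4 ← R4 − (1/5)·R1: [0, -21/5, 49/5]
R3 ← R3 + (9/8)·R2: [0, 0, 0]
R4 ← R4 + (7/8)·R2: [0, 0, 0]
Echelon form has 2 nonzero rows, so rank(B) = 2.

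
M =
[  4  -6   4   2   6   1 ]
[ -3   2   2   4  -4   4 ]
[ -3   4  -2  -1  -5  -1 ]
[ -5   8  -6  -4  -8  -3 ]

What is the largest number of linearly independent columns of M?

3

Row reduce to echelon form.
R2 ← R2 + (3/4)·R1: [0, -5/2, 5, 11/2, 1/2, 19/4]
R3 ← R3 + (3/4)·R1: [0, -1/2, 1, 1/2, -1/2, -1/4]
R4 ← R4 + (5/4)·R1: [0, 1/2, -1, -3/2, -1/2, -7/4]
R3 ← R3 − (1/5)·R2: [0, 0, 0, -3/5, -3/5, -6/5]
R4 ← R4 + (1/5)·R2: [0, 0, 0, -2/5, -2/5, -4/5]
R4 ← R4 − (2/3)·R3: [0, 0, 0, 0, 0, 0]
Echelon form has 3 nonzero rows, so rank(M) = 3.
The rank gives the maximum number of linearly independent columns: 3.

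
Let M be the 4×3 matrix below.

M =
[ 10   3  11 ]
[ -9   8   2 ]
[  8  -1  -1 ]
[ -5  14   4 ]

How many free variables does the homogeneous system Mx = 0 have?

0

Row reduce to echelon form.
R2 ← R2 + (9/10)·R1: [0, 107/10, 119/10]
R3 ← R3 − (4/5)·R1: [0, -17/5, -49/5]
R4 ← R4 + (1/2)·R1: [0, 31/2, 19/2]
R3 ← R3 + (34/107)·R2: [0, 0, -644/107]
R4 ← R4 − (155/107)·R2: [0, 0, -828/107]
R4 ← R4 − (9/7)·R3: [0, 0, 0]
3 nonzero rows, so rank(M) = 3.
M has 3 columns; by rank–nullity, nullity = 3 − 3 = 0.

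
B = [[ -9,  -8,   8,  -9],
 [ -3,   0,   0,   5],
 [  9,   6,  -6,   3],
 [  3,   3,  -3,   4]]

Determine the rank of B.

Row reduce to echelon form.
R2 ← R2 − (1/3)·R1: [0, 8/3, -8/3, 8]
R3 ← R3 + R1: [0, -2, 2, -6]
R4 ← R4 + (1/3)·R1: [0, 1/3, -1/3, 1]
R3 ← R3 + (3/4)·R2: [0, 0, 0, 0]
R4 ← R4 − (1/8)·R2: [0, 0, 0, 0]
Echelon form has 2 nonzero rows, so rank(B) = 2.

2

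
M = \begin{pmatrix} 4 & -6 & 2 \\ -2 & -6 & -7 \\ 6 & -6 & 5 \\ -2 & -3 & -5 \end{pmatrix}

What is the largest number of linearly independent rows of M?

Row reduce to echelon form.
R2 ← R2 + (1/2)·R1: [0, -9, -6]
R3 ← R3 − (3/2)·R1: [0, 3, 2]
R4 ← R4 + (1/2)·R1: [0, -6, -4]
R3 ← R3 + (1/3)·R2: [0, 0, 0]
R4 ← R4 − (2/3)·R2: [0, 0, 0]
Echelon form has 2 nonzero rows, so rank(M) = 2.
The rank gives the maximum number of linearly independent rows: 2.

2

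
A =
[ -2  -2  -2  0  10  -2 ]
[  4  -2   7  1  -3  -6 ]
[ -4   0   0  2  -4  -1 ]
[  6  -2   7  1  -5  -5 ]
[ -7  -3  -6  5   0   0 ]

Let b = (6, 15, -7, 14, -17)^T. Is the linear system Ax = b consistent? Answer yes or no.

yes

Row reduce the augmented matrix [A | b].
R2 ← R2 + (2)·R1: [0, -6, 3, 1, 17, -10, 27]
R3 ← R3 − (2)·R1: [0, 4, 4, 2, -24, 3, -19]
R4 ← R4 + (3)·R1: [0, -8, 1, 1, 25, -11, 32]
R5 ← R5 − (7/2)·R1: [0, 4, 1, 5, -35, 7, -38]
R3 ← R3 + (2/3)·R2: [0, 0, 6, 8/3, -38/3, -11/3, -1]
R4 ← R4 − (4/3)·R2: [0, 0, -3, -1/3, 7/3, 7/3, -4]
R5 ← R5 + (2/3)·R2: [0, 0, 3, 17/3, -71/3, 1/3, -20]
R4 ← R4 + (1/2)·R3: [0, 0, 0, 1, -4, 1/2, -9/2]
R5 ← R5 − (1/2)·R3: [0, 0, 0, 13/3, -52/3, 13/6, -39/2]
R5 ← R5 − (13/3)·R4: [0, 0, 0, 0, 0, 0, 0]
The echelon form has 4 nonzero rows, and every pivot lies in the first 6 columns, so rank(A) = rank([A|b]) = 4.
The system is consistent.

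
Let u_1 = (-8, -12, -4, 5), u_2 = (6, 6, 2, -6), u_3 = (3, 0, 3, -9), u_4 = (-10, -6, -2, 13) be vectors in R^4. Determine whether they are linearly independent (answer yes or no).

Form the matrix with these vectors as rows and row reduce.
R2 ← R2 + (3/4)·R1: [0, -3, -1, -9/4]
R3 ← R3 + (3/8)·R1: [0, -9/2, 3/2, -57/8]
R4 ← R4 − (5/4)·R1: [0, 9, 3, 27/4]
R3 ← R3 − (3/2)·R2: [0, 0, 3, -15/4]
R4 ← R4 + (3)·R2: [0, 0, 0, 0]
3 nonzero rows, so the 4 vectors span a space of dimension 3.
Since 3 < 4, the vectors are linearly dependent.

no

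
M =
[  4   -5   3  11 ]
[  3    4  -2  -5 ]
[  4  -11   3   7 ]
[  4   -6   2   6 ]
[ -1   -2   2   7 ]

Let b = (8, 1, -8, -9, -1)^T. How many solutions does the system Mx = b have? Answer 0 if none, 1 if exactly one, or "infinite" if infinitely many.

0

Row reduce the augmented matrix [M | b].
R2 ← R2 − (3/4)·R1: [0, 31/4, -17/4, -53/4, -5]
R3 ← R3 − R1: [0, -6, 0, -4, -16]
R4 ← R4 − R1: [0, -1, -1, -5, -17]
R5 ← R5 + (1/4)·R1: [0, -13/4, 11/4, 39/4, 1]
R3 ← R3 + (24/31)·R2: [0, 0, -102/31, -442/31, -616/31]
R4 ← R4 + (4/31)·R2: [0, 0, -48/31, -208/31, -547/31]
R5 ← R5 + (13/31)·R2: [0, 0, 30/31, 130/31, -34/31]
R4 ← R4 − (8/17)·R3: [0, 0, 0, 0, -141/17]
R5 ← R5 + (5/17)·R3: [0, 0, 0, 0, -118/17]
R5 ← R5 − (118/141)·R4: [0, 0, 0, 0, 0]
The echelon form has 4 nonzero rows; the last pivot sits in the augmented column, so rank(M) = 3 but rank([M|b]) = 4.
Since the ranks differ, the system is inconsistent.
It has no solutions.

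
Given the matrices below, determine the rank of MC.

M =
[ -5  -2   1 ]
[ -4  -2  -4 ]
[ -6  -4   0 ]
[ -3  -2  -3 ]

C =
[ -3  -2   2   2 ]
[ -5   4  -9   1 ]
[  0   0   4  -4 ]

3

First compute MC:
[[ 25,   2,  12, -16],
 [ 22,   0,  -6,   6],
 [ 38,  -4,  24, -16],
 [ 19,  -2,   0,   4]]
Now row reduce the product.
R2 ← R2 − (22/25)·R1: [0, -44/25, -414/25, 502/25]
R3 ← R3 − (38/25)·R1: [0, -176/25, 144/25, 208/25]
R4 ← R4 − (19/25)·R1: [0, -88/25, -228/25, 404/25]
R3 ← R3 − (4)·R2: [0, 0, 72, -72]
R4 ← R4 − (2)·R2: [0, 0, 24, -24]
R4 ← R4 − (1/3)·R3: [0, 0, 0, 0]
3 nonzero rows, so rank(MC) = 3.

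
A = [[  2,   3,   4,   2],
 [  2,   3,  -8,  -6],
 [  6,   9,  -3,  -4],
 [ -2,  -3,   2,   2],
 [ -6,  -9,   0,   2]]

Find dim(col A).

Row reduce to echelon form.
R2 ← R2 − R1: [0, 0, -12, -8]
R3 ← R3 − (3)·R1: [0, 0, -15, -10]
R4 ← R4 + R1: [0, 0, 6, 4]
R5 ← R5 + (3)·R1: [0, 0, 12, 8]
R3 ← R3 − (5/4)·R2: [0, 0, 0, 0]
R4 ← R4 + (1/2)·R2: [0, 0, 0, 0]
R5 ← R5 + R2: [0, 0, 0, 0]
Echelon form has 2 nonzero rows, so rank(A) = 2.
The column space has dimension equal to the rank: 2.

2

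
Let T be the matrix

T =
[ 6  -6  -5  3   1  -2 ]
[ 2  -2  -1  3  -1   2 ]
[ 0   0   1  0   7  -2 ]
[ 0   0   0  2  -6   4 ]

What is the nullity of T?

Row reduce to echelon form.
R2 ← R2 − (1/3)·R1: [0, 0, 2/3, 2, -4/3, 8/3]
R3 ← R3 − (3/2)·R2: [0, 0, 0, -3, 9, -6]
R4 ← R4 + (2/3)·R3: [0, 0, 0, 0, 0, 0]
3 nonzero rows, so rank(T) = 3.
T has 6 columns; by rank–nullity, nullity = 6 − 3 = 3.

3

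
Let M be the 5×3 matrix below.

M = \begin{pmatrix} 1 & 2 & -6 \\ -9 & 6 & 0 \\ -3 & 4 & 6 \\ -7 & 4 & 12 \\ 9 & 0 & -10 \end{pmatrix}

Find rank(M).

Row reduce to echelon form.
R2 ← R2 + (9)·R1: [0, 24, -54]
R3 ← R3 + (3)·R1: [0, 10, -12]
R4 ← R4 + (7)·R1: [0, 18, -30]
R5 ← R5 − (9)·R1: [0, -18, 44]
R3 ← R3 − (5/12)·R2: [0, 0, 21/2]
R4 ← R4 − (3/4)·R2: [0, 0, 21/2]
R5 ← R5 + (3/4)·R2: [0, 0, 7/2]
R4 ← R4 − R3: [0, 0, 0]
R5 ← R5 − (1/3)·R3: [0, 0, 0]
Echelon form has 3 nonzero rows, so rank(M) = 3.

3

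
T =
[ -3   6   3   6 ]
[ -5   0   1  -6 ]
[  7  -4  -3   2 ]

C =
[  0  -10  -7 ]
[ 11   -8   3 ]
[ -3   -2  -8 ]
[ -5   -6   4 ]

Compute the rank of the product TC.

First compute TC:
[[ 27, -60,  39],
 [ 27,  84,   3],
 [-45, -44, -29]]
Now row reduce the product.
R2 ← R2 − R1: [0, 144, -36]
R3 ← R3 + (5/3)·R1: [0, -144, 36]
R3 ← R3 + R2: [0, 0, 0]
2 nonzero rows, so rank(TC) = 2.

2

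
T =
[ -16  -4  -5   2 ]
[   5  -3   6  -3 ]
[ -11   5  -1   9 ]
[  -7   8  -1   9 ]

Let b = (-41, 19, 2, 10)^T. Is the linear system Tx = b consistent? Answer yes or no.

yes

Row reduce the augmented matrix [T | b].
R2 ← R2 + (5/16)·R1: [0, -17/4, 71/16, -19/8, 99/16]
R3 ← R3 − (11/16)·R1: [0, 31/4, 39/16, 61/8, 483/16]
R4 ← R4 − (7/16)·R1: [0, 39/4, 19/16, 65/8, 447/16]
R3 ← R3 + (31/17)·R2: [0, 0, 179/17, 56/17, 705/17]
R4 ← R4 + (39/17)·R2: [0, 0, 773/68, 91/34, 2865/68]
R4 ← R4 − (773/716)·R3: [0, 0, 0, -315/358, -945/358]
The echelon form has 4 nonzero rows, and every pivot lies in the first 4 columns, so rank(T) = rank([T|b]) = 4.
The system is consistent.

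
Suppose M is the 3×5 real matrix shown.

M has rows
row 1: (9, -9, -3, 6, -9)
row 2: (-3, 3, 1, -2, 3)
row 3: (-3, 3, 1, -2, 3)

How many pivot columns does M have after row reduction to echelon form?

Row reduce to echelon form.
R2 ← R2 + (1/3)·R1: [0, 0, 0, 0, 0]
R3 ← R3 + (1/3)·R1: [0, 0, 0, 0, 0]
Echelon form has 1 nonzero row, so rank(M) = 1.
Each nonzero row contributes one pivot column: 1 pivot columns.

1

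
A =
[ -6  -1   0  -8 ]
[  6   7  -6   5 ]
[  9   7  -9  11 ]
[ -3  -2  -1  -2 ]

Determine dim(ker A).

Row reduce to echelon form.
R2 ← R2 + R1: [0, 6, -6, -3]
R3 ← R3 + (3/2)·R1: [0, 11/2, -9, -1]
R4 ← R4 − (1/2)·R1: [0, -3/2, -1, 2]
R3 ← R3 − (11/12)·R2: [0, 0, -7/2, 7/4]
R4 ← R4 + (1/4)·R2: [0, 0, -5/2, 5/4]
R4 ← R4 − (5/7)·R3: [0, 0, 0, 0]
3 nonzero rows, so rank(A) = 3.
A has 4 columns; by rank–nullity, nullity = 4 − 3 = 1.

1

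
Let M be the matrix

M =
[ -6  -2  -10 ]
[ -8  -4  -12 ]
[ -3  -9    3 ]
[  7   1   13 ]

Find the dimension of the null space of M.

1

Row reduce to echelon form.
R2 ← R2 − (4/3)·R1: [0, -4/3, 4/3]
R3 ← R3 − (1/2)·R1: [0, -8, 8]
R4 ← R4 + (7/6)·R1: [0, -4/3, 4/3]
R3 ← R3 − (6)·R2: [0, 0, 0]
R4 ← R4 − R2: [0, 0, 0]
2 nonzero rows, so rank(M) = 2.
M has 3 columns; by rank–nullity, nullity = 3 − 2 = 1.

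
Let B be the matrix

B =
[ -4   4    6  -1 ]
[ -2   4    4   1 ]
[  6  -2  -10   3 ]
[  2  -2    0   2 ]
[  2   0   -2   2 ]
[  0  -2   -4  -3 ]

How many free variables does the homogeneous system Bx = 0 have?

Row reduce to echelon form.
R2 ← R2 − (1/2)·R1: [0, 2, 1, 3/2]
R3 ← R3 + (3/2)·R1: [0, 4, -1, 3/2]
R4 ← R4 + (1/2)·R1: [0, 0, 3, 3/2]
R5 ← R5 + (1/2)·R1: [0, 2, 1, 3/2]
R3 ← R3 − (2)·R2: [0, 0, -3, -3/2]
R5 ← R5 − R2: [0, 0, 0, 0]
R6 ← R6 + R2: [0, 0, -3, -3/2]
R4 ← R4 + R3: [0, 0, 0, 0]
R6 ← R6 − R3: [0, 0, 0, 0]
3 nonzero rows, so rank(B) = 3.
B has 4 columns; by rank–nullity, nullity = 4 − 3 = 1.

1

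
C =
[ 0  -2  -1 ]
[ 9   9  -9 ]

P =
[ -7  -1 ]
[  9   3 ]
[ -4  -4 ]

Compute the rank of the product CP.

First compute CP:
[[-14,  -2],
 [ 54,  54]]
Now row reduce the product.
R2 ← R2 + (27/7)·R1: [0, 324/7]
2 nonzero rows, so rank(CP) = 2.

2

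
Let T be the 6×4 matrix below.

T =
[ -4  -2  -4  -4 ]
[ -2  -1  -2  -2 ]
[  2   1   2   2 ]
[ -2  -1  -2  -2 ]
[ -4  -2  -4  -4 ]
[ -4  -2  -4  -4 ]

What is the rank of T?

Row reduce to echelon form.
R2 ← R2 − (1/2)·R1: [0, 0, 0, 0]
R3 ← R3 + (1/2)·R1: [0, 0, 0, 0]
R4 ← R4 − (1/2)·R1: [0, 0, 0, 0]
R5 ← R5 − R1: [0, 0, 0, 0]
R6 ← R6 − R1: [0, 0, 0, 0]
Echelon form has 1 nonzero row, so rank(T) = 1.

1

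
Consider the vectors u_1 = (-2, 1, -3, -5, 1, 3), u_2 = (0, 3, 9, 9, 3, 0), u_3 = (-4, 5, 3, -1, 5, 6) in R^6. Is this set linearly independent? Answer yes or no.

no

Form the matrix with these vectors as rows and row reduce.
R3 ← R3 − (2)·R1: [0, 3, 9, 9, 3, 0]
R3 ← R3 − R2: [0, 0, 0, 0, 0, 0]
2 nonzero rows, so the 3 vectors span a space of dimension 2.
Since 2 < 3, the vectors are linearly dependent.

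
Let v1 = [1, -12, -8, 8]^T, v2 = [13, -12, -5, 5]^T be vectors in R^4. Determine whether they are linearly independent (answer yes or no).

yes

Form the matrix with these vectors as rows and row reduce.
R2 ← R2 − (13)·R1: [0, 144, 99, -99]
2 nonzero rows, so the 2 vectors span a space of dimension 2.
Since 2 = 2, the vectors are linearly independent.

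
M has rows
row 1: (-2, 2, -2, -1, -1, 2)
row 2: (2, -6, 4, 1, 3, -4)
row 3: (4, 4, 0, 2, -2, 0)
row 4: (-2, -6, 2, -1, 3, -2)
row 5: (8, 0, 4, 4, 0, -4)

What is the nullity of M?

Row reduce to echelon form.
R2 ← R2 + R1: [0, -4, 2, 0, 2, -2]
R3 ← R3 + (2)·R1: [0, 8, -4, 0, -4, 4]
R4 ← R4 − R1: [0, -8, 4, 0, 4, -4]
R5 ← R5 + (4)·R1: [0, 8, -4, 0, -4, 4]
R3 ← R3 + (2)·R2: [0, 0, 0, 0, 0, 0]
R4 ← R4 − (2)·R2: [0, 0, 0, 0, 0, 0]
R5 ← R5 + (2)·R2: [0, 0, 0, 0, 0, 0]
2 nonzero rows, so rank(M) = 2.
M has 6 columns; by rank–nullity, nullity = 6 − 2 = 4.

4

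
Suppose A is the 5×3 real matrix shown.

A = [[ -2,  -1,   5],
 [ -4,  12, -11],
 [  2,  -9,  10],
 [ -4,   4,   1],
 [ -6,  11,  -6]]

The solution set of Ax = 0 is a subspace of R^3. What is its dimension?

1

Row reduce to echelon form.
R2 ← R2 − (2)·R1: [0, 14, -21]
R3 ← R3 + R1: [0, -10, 15]
R4 ← R4 − (2)·R1: [0, 6, -9]
R5 ← R5 − (3)·R1: [0, 14, -21]
R3 ← R3 + (5/7)·R2: [0, 0, 0]
R4 ← R4 − (3/7)·R2: [0, 0, 0]
R5 ← R5 − R2: [0, 0, 0]
2 nonzero rows, so rank(A) = 2.
A has 3 columns; by rank–nullity, nullity = 3 − 2 = 1.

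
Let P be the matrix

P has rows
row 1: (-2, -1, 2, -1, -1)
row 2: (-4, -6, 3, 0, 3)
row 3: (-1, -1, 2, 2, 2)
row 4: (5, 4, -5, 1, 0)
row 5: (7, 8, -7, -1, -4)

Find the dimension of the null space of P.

2

Row reduce to echelon form.
R2 ← R2 − (2)·R1: [0, -4, -1, 2, 5]
R3 ← R3 − (1/2)·R1: [0, -1/2, 1, 5/2, 5/2]
R4 ← R4 + (5/2)·R1: [0, 3/2, 0, -3/2, -5/2]
R5 ← R5 + (7/2)·R1: [0, 9/2, 0, -9/2, -15/2]
R3 ← R3 − (1/8)·R2: [0, 0, 9/8, 9/4, 15/8]
R4 ← R4 + (3/8)·R2: [0, 0, -3/8, -3/4, -5/8]
R5 ← R5 + (9/8)·R2: [0, 0, -9/8, -9/4, -15/8]
R4 ← R4 + (1/3)·R3: [0, 0, 0, 0, 0]
R5 ← R5 + R3: [0, 0, 0, 0, 0]
3 nonzero rows, so rank(P) = 3.
P has 5 columns; by rank–nullity, nullity = 5 − 3 = 2.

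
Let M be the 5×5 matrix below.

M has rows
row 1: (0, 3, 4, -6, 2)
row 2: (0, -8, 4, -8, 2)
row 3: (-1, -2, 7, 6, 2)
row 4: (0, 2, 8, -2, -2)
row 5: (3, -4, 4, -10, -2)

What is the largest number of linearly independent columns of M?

5

Row reduce to echelon form.
Swap R1 ↔ R3
R5 ← R5 + (3)·R1: [0, -10, 25, 8, 4]
R3 ← R3 + (3/8)·R2: [0, 0, 11/2, -9, 11/4]
R4 ← R4 + (1/4)·R2: [0, 0, 9, -4, -3/2]
R5 ← R5 − (5/4)·R2: [0, 0, 20, 18, 3/2]
R4 ← R4 − (18/11)·R3: [0, 0, 0, 118/11, -6]
R5 ← R5 − (40/11)·R3: [0, 0, 0, 558/11, -17/2]
R5 ← R5 − (279/59)·R4: [0, 0, 0, 0, 2345/118]
Echelon form has 5 nonzero rows, so rank(M) = 5.
The rank gives the maximum number of linearly independent columns: 5.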